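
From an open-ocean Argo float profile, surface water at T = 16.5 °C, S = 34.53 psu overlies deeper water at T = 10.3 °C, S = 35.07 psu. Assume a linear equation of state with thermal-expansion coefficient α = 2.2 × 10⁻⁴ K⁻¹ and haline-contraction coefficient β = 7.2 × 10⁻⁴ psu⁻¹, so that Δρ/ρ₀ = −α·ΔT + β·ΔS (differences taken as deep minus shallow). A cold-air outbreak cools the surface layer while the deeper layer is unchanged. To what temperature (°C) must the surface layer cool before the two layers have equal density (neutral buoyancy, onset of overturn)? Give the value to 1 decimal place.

8.5 °C

Neutral buoyancy requires Δρ = 0, i.e. −α(T_deep − T_surf′) + β(S_deep − S_surf) = 0.
T_surf′ = T_deep − (β/α)·ΔS = 10.3 − (7.2 × 10⁻⁴/2.2 × 10⁻⁴)·(+0.54) = 8.533 °C.
Cooling required: 16.5 − (8.533) = 7.967 °C.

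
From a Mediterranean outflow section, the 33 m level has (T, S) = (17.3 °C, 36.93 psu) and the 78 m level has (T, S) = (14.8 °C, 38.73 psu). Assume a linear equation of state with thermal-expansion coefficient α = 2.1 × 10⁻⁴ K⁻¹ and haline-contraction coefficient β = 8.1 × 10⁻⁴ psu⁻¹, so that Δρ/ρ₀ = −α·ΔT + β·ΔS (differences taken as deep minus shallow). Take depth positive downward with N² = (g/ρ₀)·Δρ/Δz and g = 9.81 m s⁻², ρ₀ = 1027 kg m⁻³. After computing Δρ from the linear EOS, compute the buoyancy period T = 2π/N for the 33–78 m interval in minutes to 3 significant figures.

ΔT = -2.5 K, ΔS = +1.80 psu (deep − shallow).
Δρ/ρ₀ = −αΔT + βΔS = 5.25 × 10⁻⁴ + 1.458 × 10⁻³ = 1.983 × 10⁻³, so Δρ ≈ 2.037 kg m⁻³.
N² = (g/ρ₀)·Δρ/Δz = g·(Δρ/ρ₀)/Δz = 9.81 × 1.983 × 10⁻³ / 45 = 4.3229 × 10⁻⁴ s⁻².
N = √(4.3229 × 10⁻⁴) = 0.020792 rad s⁻¹ → T = 2π/N = 302.19 s = 5.0365 min ≈ 5.04 min.

5.04 min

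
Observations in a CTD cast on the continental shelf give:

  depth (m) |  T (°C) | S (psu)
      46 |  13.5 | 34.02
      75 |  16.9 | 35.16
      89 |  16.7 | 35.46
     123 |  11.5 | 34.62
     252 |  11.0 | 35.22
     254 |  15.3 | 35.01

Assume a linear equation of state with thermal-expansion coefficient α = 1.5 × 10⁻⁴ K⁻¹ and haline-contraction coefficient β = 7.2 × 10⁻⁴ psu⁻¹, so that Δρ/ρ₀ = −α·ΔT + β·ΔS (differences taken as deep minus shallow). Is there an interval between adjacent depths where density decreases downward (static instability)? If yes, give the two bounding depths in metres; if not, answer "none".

Evaluate Δρ/ρ₀ = −αΔT + βΔS across each adjacent pair:
  46–75 m: −αΔT+βΔS = −(1.5 × 10⁻⁴)(+3.4)+(7.2 × 10⁻⁴)(+1.14) = 3.1 × 10⁻⁴ → stable
  75–89 m: −αΔT+βΔS = −(1.5 × 10⁻⁴)(-0.2)+(7.2 × 10⁻⁴)(+0.30) = 2.5 × 10⁻⁴ → stable
  89–123 m: −αΔT+βΔS = −(1.5 × 10⁻⁴)(-5.2)+(7.2 × 10⁻⁴)(-0.84) = 1.8 × 10⁻⁴ → stable
  123–252 m: −αΔT+βΔS = −(1.5 × 10⁻⁴)(-0.5)+(7.2 × 10⁻⁴)(+0.60) = 5.1 × 10⁻⁴ → stable
  252–254 m: −αΔT+βΔS = −(1.5 × 10⁻⁴)(+4.3)+(7.2 × 10⁻⁴)(-0.21) = -8.0 × 10⁻⁴ → UNSTABLE
The 252–254 m interval has Δρ < 0: lighter water underlies denser water.

252–254 m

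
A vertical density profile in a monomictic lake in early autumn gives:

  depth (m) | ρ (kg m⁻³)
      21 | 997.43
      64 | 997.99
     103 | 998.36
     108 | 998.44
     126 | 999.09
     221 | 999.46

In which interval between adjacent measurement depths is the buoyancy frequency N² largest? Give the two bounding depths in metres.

Compute the density gradient over each adjacent pair:
  21–64 m: Δρ/Δz = 0.56/43 = 0.013 kg m⁻⁴
  64–103 m: Δρ/Δz = 0.37/39 = 9.5 × 10⁻³ kg m⁻⁴
  103–108 m: Δρ/Δz = 0.08/5 = 0.016 kg m⁻⁴
  108–126 m: Δρ/Δz = 0.65/18 = 0.036 kg m⁻⁴
  126–221 m: Δρ/Δz = 0.37/95 = 3.9 × 10⁻³ kg m⁻⁴
The largest gradient is in the 108–126 m interval — the pycnocline.

108–126 m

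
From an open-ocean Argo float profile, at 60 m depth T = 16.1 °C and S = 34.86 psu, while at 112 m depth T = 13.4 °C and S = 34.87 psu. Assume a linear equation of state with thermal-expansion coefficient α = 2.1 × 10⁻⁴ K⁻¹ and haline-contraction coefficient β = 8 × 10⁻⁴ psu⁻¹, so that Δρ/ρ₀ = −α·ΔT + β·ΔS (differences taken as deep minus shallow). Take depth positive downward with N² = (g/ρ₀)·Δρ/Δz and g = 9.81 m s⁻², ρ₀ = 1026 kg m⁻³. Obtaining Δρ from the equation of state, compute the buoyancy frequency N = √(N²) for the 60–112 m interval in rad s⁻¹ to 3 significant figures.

ΔT = -2.7 K, ΔS = +0.01 psu (deep − shallow).
Δρ/ρ₀ = −αΔT + βΔS = 5.67 × 10⁻⁴ + 8.00 × 10⁻⁶ = 5.75 × 10⁻⁴, so Δρ ≈ 0.5899 kg m⁻³.
N² = (g/ρ₀)·Δρ/Δz = g·(Δρ/ρ₀)/Δz = 9.81 × 5.75 × 10⁻⁴ / 52 = 1.0848 × 10⁻⁴ s⁻².
N = √(1.0848 × 10⁻⁴) = 0.010415 rad s⁻¹ ≈ 0.0104 rad s⁻¹.

0.0104 rad s⁻¹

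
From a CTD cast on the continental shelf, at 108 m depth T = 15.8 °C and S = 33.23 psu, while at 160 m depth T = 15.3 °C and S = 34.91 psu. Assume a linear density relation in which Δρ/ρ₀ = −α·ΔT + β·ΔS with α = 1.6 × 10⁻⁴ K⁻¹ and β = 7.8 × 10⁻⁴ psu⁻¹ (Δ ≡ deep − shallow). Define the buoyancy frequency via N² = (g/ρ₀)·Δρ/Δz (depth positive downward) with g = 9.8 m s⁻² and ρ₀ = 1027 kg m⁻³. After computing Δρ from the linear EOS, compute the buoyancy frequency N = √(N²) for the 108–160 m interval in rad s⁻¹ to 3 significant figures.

0.0162 rad s⁻¹

ΔT = -0.5 K, ΔS = +1.68 psu (deep − shallow).
Δρ/ρ₀ = −αΔT + βΔS = 8.00 × 10⁻⁵ + 1.3104 × 10⁻³ = 1.3904 × 10⁻³, so Δρ ≈ 1.428 kg m⁻³.
N² = (g/ρ₀)·Δρ/Δz = g·(Δρ/ρ₀)/Δz = 9.8 × 1.3904 × 10⁻³ / 52 = 2.6204 × 10⁻⁴ s⁻².
N = √(2.6204 × 10⁻⁴) = 0.016188 rad s⁻¹ ≈ 0.0162 rad s⁻¹.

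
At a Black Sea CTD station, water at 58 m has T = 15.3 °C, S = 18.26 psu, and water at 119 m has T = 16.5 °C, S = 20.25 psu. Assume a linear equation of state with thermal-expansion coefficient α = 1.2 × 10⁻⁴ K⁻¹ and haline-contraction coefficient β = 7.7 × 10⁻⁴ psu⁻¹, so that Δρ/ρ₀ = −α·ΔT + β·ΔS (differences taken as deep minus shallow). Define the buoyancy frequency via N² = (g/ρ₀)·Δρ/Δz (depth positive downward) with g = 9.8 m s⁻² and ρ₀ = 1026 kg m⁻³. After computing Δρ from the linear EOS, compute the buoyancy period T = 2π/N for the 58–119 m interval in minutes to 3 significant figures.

7.01 min

ΔT = +1.2 K, ΔS = +1.99 psu (deep − shallow).
Δρ/ρ₀ = −αΔT + βΔS = -1.44 × 10⁻⁴ + 1.5323 × 10⁻³ = 1.3883 × 10⁻³, so Δρ ≈ 1.424 kg m⁻³.
N² = (g/ρ₀)·Δρ/Δz = g·(Δρ/ρ₀)/Δz = 9.8 × 1.3883 × 10⁻³ / 61 = 2.2304 × 10⁻⁴ s⁻².
N = √(2.2304 × 10⁻⁴) = 0.014935 rad s⁻¹ → T = 2π/N = 420.70 s = 7.0117 min ≈ 7.01 min.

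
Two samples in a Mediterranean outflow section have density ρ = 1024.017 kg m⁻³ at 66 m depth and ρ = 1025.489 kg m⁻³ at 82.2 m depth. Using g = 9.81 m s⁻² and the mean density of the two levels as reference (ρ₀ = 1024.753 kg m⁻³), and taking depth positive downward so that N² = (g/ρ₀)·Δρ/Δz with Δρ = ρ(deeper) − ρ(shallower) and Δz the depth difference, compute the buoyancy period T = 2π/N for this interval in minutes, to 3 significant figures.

3.55 min

Δρ = 1025.489 − 1024.017 = 1.472 kg m⁻³ over Δz = 82.2 − 66 = 16.2 m.
N² = (9.81/1024.753) × (1.472/16.2) = 8.6985 × 10⁻⁴ s⁻².
N = √(8.6985 × 10⁻⁴) = 0.029493 rad s⁻¹, so T = 2π/N = 213.04 s = 3.5507 min ≈ 3.55 min.
Since Δρ > 0 the layer is stably stratified.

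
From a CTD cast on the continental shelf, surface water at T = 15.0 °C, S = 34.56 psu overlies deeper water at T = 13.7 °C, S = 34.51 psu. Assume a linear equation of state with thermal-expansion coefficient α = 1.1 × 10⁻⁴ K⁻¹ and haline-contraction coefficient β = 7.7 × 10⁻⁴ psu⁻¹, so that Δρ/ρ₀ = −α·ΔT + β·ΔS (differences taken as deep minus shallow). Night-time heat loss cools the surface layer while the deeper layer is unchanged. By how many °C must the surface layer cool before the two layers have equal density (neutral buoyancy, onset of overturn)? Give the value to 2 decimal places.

Neutral buoyancy requires Δρ = 0, i.e. −α(T_deep − T_surf′) + β(S_deep − S_surf) = 0.
T_surf′ = T_deep − (β/α)·ΔS = 13.7 − (7.7 × 10⁻⁴/1.1 × 10⁻⁴)·(-0.05) = 14.0500 °C.
Cooling required: 15.0 − (14.0500) = 0.9500 °C.

0.95 °C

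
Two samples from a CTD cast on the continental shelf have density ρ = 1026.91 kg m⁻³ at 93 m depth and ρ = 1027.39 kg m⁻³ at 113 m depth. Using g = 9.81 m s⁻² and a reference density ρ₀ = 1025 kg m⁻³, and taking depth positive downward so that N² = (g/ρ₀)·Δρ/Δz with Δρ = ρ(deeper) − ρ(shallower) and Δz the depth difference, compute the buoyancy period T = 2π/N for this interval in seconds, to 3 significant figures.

Δρ = 1027.39 − 1026.91 = 0.48 kg m⁻³ over Δz = 113 − 93 = 20 m.
N² = (9.81/1025) × (0.48/20) = 2.2970 × 10⁻⁴ s⁻².
N = √(2.2970 × 10⁻⁴) = 0.015156 rad s⁻¹, so T = 2π/N = 414.57 s ≈ 415 s.

415 s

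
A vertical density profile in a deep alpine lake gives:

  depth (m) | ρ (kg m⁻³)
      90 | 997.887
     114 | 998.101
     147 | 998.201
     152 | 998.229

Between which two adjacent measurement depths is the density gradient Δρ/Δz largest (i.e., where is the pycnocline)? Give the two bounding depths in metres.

Compute the density gradient over each adjacent pair:
  90–114 m: Δρ/Δz = 0.214/24 = 8.9 × 10⁻³ kg m⁻⁴
  114–147 m: Δρ/Δz = 0.100/33 = 3.0 × 10⁻³ kg m⁻⁴
  147–152 m: Δρ/Δz = 0.028/5 = 5.6 × 10⁻³ kg m⁻⁴
The largest gradient is in the 90–114 m interval — the pycnocline.

90–114 m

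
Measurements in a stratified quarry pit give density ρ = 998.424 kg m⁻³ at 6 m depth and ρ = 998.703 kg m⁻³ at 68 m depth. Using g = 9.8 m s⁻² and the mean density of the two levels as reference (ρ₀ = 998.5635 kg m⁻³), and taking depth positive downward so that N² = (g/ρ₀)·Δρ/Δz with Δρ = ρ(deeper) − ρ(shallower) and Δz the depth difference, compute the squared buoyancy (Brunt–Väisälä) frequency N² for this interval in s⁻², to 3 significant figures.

Δρ = 998.703 − 998.424 = 0.279 kg m⁻³ over Δz = 68 − 6 = 62 m.
N² = (9.8/998.5635) × (0.279/62) = 4.4163 × 10⁻⁵ s⁻² ≈ 4.42 × 10⁻⁵ s⁻².

4.42 × 10⁻⁵ s⁻²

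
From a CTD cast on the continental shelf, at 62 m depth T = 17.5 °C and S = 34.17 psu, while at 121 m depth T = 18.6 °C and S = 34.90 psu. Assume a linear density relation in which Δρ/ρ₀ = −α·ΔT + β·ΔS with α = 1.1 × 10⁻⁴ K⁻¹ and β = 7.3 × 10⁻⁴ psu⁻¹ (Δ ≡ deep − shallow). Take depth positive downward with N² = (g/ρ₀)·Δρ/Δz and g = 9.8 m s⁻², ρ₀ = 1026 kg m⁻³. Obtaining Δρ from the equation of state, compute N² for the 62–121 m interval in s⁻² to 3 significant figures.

6.84 × 10⁻⁵ s⁻²

ΔT = +1.1 K, ΔS = +0.73 psu (deep − shallow).
Δρ/ρ₀ = −αΔT + βΔS = -1.21 × 10⁻⁴ + 5.329 × 10⁻⁴ = 4.119 × 10⁻⁴, so Δρ ≈ 0.4226 kg m⁻³.
N² = (g/ρ₀)·Δρ/Δz = g·(Δρ/ρ₀)/Δz = 9.8 × 4.119 × 10⁻⁴ / 59 = 6.8417 × 10⁻⁵ s⁻² ≈ 6.84 × 10⁻⁵ s⁻².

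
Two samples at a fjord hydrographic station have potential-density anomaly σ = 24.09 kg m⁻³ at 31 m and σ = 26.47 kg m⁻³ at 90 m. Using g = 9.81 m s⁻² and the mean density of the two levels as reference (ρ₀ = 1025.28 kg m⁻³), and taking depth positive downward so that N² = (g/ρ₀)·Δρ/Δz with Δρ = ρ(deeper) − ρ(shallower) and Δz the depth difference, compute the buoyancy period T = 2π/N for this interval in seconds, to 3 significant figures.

Δρ = 1026.47 − 1024.09 = 2.38 kg m⁻³ over Δz = 90 − 31 = 59 m.
N² = (9.81/1025.28) × (2.38/59) = 3.8597 × 10⁻⁴ s⁻².
N = √(3.8597 × 10⁻⁴) = 0.019646 rad s⁻¹, so T = 2π/N = 319.82 s ≈ 320 s.

320 s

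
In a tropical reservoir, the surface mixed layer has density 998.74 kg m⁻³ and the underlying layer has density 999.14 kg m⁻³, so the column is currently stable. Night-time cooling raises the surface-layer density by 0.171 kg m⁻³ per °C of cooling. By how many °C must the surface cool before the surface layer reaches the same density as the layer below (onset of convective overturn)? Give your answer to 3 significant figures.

Density deficit of the surface layer: 999.14 − 998.74 = 0.4 kg m⁻³.
Required change = 0.4 / 0.171 = 2.34 °C.

2.34 °C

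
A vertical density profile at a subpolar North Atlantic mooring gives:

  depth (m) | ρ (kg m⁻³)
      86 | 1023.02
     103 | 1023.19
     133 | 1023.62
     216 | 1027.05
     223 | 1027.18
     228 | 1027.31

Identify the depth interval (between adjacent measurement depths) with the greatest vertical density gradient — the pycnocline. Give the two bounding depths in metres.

133–216 m

Compute the density gradient over each adjacent pair:
  86–103 m: Δρ/Δz = 0.17/17 = 0.010 kg m⁻⁴
  103–133 m: Δρ/Δz = 0.43/30 = 0.014 kg m⁻⁴
  133–216 m: Δρ/Δz = 3.43/83 = 0.041 kg m⁻⁴
  216–223 m: Δρ/Δz = 0.13/7 = 0.019 kg m⁻⁴
  223–228 m: Δρ/Δz = 0.13/5 = 0.026 kg m⁻⁴
The largest gradient is in the 133–216 m interval — the pycnocline.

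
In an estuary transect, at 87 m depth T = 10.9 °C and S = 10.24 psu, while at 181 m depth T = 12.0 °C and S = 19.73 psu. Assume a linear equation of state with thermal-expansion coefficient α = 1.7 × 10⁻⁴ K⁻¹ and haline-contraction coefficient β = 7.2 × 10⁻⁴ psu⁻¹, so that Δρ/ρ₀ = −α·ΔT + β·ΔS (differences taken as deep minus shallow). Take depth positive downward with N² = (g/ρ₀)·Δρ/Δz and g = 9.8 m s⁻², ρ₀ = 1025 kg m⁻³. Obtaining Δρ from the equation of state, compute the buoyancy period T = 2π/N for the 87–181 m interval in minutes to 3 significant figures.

ΔT = +1.1 K, ΔS = +9.49 psu (deep − shallow).
Δρ/ρ₀ = −αΔT + βΔS = -1.87 × 10⁻⁴ + 6.8328 × 10⁻³ = 6.6458 × 10⁻³, so Δρ ≈ 6.812 kg m⁻³.
N² = (g/ρ₀)·Δρ/Δz = g·(Δρ/ρ₀)/Δz = 9.8 × 6.6458 × 10⁻³ / 94 = 6.9286 × 10⁻⁴ s⁻².
N = √(6.9286 × 10⁻⁴) = 0.026322 rad s⁻¹ → T = 2π/N = 238.70 s = 3.9783 min ≈ 3.98 min.

3.98 min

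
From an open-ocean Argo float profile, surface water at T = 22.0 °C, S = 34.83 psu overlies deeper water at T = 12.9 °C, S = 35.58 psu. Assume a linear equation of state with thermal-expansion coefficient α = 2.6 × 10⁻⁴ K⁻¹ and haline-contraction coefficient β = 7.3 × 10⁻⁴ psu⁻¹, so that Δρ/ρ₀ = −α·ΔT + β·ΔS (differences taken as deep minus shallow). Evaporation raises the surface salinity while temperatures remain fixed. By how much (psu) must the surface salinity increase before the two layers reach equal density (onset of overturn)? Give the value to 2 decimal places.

3.99 psu

Neutral buoyancy requires −α(T_deep − T_surf) + β(S_deep − S_surf′) = 0.
S_surf′ = S_deep − (α/β)·ΔT = 35.58 − (2.6 × 10⁻⁴/7.3 × 10⁻⁴)·(-9.1) = 38.8211 psu.
Increase required: 38.8211 − 34.83 = 3.9911 psu.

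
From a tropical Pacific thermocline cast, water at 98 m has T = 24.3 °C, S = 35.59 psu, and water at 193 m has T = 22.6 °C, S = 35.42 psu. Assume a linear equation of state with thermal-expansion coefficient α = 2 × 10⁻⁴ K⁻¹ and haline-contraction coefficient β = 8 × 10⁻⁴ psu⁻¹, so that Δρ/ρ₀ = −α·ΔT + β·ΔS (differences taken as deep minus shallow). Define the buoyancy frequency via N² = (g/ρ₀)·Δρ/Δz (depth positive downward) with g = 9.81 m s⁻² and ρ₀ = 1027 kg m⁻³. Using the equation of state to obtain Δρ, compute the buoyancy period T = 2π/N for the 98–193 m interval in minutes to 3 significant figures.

ΔT = -1.7 K, ΔS = -0.17 psu (deep − shallow).
Δρ/ρ₀ = −αΔT + βΔS = 3.40 × 10⁻⁴ − 1.36 × 10⁻⁴ = 2.04 × 10⁻⁴, so Δρ ≈ 0.2095 kg m⁻³.
N² = (g/ρ₀)·Δρ/Δz = g·(Δρ/ρ₀)/Δz = 9.81 × 2.04 × 10⁻⁴ / 95 = 2.1066 × 10⁻⁵ s⁻².
N = √(2.1066 × 10⁻⁵) = 4.5898 × 10⁻³ rad s⁻¹ → T = 2π/N = 1.3689 × 10³ s = 22.815 min ≈ 22.8 min.

22.8 min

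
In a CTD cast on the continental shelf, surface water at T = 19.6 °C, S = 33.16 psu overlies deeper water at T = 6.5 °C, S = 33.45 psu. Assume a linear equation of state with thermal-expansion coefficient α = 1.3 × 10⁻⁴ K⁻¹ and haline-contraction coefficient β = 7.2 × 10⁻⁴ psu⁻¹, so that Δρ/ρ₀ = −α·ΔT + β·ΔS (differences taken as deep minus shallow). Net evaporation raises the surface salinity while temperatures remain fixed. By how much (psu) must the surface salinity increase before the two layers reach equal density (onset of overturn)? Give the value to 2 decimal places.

2.66 psu

Neutral buoyancy requires −α(T_deep − T_surf) + β(S_deep − S_surf′) = 0.
S_surf′ = S_deep − (α/β)·ΔT = 33.45 − (1.3 × 10⁻⁴/7.2 × 10⁻⁴)·(-13.1) = 35.8153 psu.
Increase required: 35.8153 − 33.16 = 2.6553 psu.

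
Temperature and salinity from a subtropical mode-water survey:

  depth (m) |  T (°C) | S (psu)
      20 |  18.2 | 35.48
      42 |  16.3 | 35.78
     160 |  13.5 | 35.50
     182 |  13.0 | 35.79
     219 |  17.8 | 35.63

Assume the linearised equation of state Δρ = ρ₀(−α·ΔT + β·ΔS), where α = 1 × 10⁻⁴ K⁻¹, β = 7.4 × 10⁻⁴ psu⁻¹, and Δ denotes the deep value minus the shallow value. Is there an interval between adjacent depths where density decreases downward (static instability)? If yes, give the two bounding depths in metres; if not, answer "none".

Evaluate Δρ/ρ₀ = −αΔT + βΔS across each adjacent pair:
  20–42 m: −αΔT+βΔS = −(1 × 10⁻⁴)(-1.9)+(7.4 × 10⁻⁴)(+0.30) = 4.1 × 10⁻⁴ → stable
  42–160 m: −αΔT+βΔS = −(1 × 10⁻⁴)(-2.8)+(7.4 × 10⁻⁴)(-0.28) = 7.3 × 10⁻⁵ → stable
  160–182 m: −αΔT+βΔS = −(1 × 10⁻⁴)(-0.5)+(7.4 × 10⁻⁴)(+0.29) = 2.6 × 10⁻⁴ → stable
  182–219 m: −αΔT+βΔS = −(1 × 10⁻⁴)(+4.8)+(7.4 × 10⁻⁴)(-0.16) = -6.0 × 10⁻⁴ → UNSTABLE
The 182–219 m interval has Δρ < 0: lighter water underlies denser water.

182–219 m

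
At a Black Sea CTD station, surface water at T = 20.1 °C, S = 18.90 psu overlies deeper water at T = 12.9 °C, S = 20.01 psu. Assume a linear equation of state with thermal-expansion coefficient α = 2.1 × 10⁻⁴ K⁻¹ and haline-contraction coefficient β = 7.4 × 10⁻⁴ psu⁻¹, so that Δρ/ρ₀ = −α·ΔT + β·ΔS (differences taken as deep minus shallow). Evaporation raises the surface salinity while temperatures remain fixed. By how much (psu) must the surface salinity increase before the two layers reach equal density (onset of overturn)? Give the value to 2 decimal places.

3.15 psu

Neutral buoyancy requires −α(T_deep − T_surf) + β(S_deep − S_surf′) = 0.
S_surf′ = S_deep − (α/β)·ΔT = 20.01 − (2.1 × 10⁻⁴/7.4 × 10⁻⁴)·(-7.2) = 22.0532 psu.
Increase required: 22.0532 − 18.90 = 3.1532 psu.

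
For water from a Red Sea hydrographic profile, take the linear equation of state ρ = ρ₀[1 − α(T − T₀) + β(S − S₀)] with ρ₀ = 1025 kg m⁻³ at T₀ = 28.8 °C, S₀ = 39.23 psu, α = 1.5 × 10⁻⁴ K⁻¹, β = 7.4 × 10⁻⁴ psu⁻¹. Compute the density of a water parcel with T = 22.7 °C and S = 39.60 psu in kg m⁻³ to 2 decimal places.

T − T₀ = -6.1 K, S − S₀ = +0.37 psu.
Bracket = 1 − α·(-6.1) + β·(+0.37) = 1 + (1.1888 × 10⁻³) = 1.0011888.
ρ = 1025 × 1.0011888 = 1026.22 kg m⁻³.

1026.22 kg m⁻³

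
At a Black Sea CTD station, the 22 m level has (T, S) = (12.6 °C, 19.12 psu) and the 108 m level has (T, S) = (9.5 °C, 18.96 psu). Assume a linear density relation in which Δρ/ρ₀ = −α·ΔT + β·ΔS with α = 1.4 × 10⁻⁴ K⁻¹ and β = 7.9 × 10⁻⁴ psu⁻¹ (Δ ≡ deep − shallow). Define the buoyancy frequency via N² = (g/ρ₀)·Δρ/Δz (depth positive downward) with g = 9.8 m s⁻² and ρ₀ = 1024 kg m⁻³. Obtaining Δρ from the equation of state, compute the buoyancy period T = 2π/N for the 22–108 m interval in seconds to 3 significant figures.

ΔT = -3.1 K, ΔS = -0.16 psu (deep − shallow).
Δρ/ρ₀ = −αΔT + βΔS = 4.34 × 10⁻⁴ − 1.264 × 10⁻⁴ = 3.076 × 10⁻⁴, so Δρ ≈ 0.3150 kg m⁻³.
N² = (g/ρ₀)·Δρ/Δz = g·(Δρ/ρ₀)/Δz = 9.8 × 3.076 × 10⁻⁴ / 86 = 3.5052 × 10⁻⁵ s⁻².
N = √(3.5052 × 10⁻⁵) = 5.9205 × 10⁻³ rad s⁻¹ → T = 2π/N = 1.0613 × 10³ s ≈ 1.06 × 10³ s.

1.06 × 10³ s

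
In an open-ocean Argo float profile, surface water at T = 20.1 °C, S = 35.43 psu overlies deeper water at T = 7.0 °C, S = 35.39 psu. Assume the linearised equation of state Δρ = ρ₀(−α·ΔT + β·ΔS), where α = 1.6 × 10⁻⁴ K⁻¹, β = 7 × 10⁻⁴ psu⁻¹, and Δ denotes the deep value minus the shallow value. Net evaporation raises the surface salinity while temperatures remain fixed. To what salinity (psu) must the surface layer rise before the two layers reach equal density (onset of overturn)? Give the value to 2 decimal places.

Neutral buoyancy requires −α(T_deep − T_surf) + β(S_deep − S_surf′) = 0.
S_surf′ = S_deep − (α/β)·ΔT = 35.39 − (1.6 × 10⁻⁴/7 × 10⁻⁴)·(-13.1) = 38.3843 psu.
Increase required: 38.3843 − 35.43 = 2.9543 psu.

38.38 psu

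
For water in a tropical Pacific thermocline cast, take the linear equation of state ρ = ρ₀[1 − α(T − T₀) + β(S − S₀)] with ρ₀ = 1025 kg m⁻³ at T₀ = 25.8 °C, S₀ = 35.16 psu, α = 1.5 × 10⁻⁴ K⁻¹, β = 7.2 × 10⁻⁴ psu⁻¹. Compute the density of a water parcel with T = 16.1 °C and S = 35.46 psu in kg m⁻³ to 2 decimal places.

1026.71 kg m⁻³

T − T₀ = -9.7 K, S − S₀ = +0.30 psu.
Bracket = 1 − α·(-9.7) + β·(+0.30) = 1 + (1.671 × 10⁻³) = 1.0016710.
ρ = 1025 × 1.0016710 = 1026.71 kg m⁻³.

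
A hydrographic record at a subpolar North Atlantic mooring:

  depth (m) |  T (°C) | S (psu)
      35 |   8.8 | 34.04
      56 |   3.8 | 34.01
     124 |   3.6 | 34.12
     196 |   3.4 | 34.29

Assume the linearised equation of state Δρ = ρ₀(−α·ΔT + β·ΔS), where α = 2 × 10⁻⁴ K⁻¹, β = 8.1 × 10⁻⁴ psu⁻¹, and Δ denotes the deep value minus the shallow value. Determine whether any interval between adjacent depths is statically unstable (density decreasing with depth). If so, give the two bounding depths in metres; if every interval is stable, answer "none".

Evaluate Δρ/ρ₀ = −αΔT + βΔS across each adjacent pair:
  35–56 m: −αΔT+βΔS = −(2 × 10⁻⁴)(-5.0)+(8.1 × 10⁻⁴)(-0.03) = 9.8 × 10⁻⁴ → stable
  56–124 m: −αΔT+βΔS = −(2 × 10⁻⁴)(-0.2)+(8.1 × 10⁻⁴)(+0.11) = 1.3 × 10⁻⁴ → stable
  124–196 m: −αΔT+βΔS = −(2 × 10⁻⁴)(-0.2)+(8.1 × 10⁻⁴)(+0.17) = 1.8 × 10⁻⁴ → stable
Every interval has Δρ > 0: the column is stably stratified throughout.

none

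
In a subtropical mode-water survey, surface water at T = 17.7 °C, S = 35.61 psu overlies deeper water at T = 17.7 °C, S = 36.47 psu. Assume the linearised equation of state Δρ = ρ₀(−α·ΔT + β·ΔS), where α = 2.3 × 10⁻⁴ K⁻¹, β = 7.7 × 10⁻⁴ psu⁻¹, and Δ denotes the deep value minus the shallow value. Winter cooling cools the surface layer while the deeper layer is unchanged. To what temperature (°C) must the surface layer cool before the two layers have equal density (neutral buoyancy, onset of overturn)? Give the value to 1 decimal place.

14.8 °C

Neutral buoyancy requires Δρ = 0, i.e. −α(T_deep − T_surf′) + β(S_deep − S_surf) = 0.
T_surf′ = T_deep − (β/α)·ΔS = 17.7 − (7.7 × 10⁻⁴/2.3 × 10⁻⁴)·(+0.86) = 14.821 °C.
Cooling required: 17.7 − (14.821) = 2.879 °C.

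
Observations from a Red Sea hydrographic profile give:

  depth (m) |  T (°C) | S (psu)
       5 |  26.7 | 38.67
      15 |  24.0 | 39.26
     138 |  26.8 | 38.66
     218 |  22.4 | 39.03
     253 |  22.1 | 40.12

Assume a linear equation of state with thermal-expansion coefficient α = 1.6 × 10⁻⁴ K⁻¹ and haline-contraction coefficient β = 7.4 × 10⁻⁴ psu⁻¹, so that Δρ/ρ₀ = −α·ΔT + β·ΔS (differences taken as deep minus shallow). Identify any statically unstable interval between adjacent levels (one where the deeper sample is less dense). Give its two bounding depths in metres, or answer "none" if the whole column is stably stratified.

Evaluate Δρ/ρ₀ = −αΔT + βΔS across each adjacent pair:
  5–15 m: −αΔT+βΔS = −(1.6 × 10⁻⁴)(-2.7)+(7.4 × 10⁻⁴)(+0.59) = 8.7 × 10⁻⁴ → stable
  15–138 m: −αΔT+βΔS = −(1.6 × 10⁻⁴)(+2.8)+(7.4 × 10⁻⁴)(-0.60) = -8.9 × 10⁻⁴ → UNSTABLE
  138–218 m: −αΔT+βΔS = −(1.6 × 10⁻⁴)(-4.4)+(7.4 × 10⁻⁴)(+0.37) = 9.8 × 10⁻⁴ → stable
  218–253 m: −αΔT+βΔS = −(1.6 × 10⁻⁴)(-0.3)+(7.4 × 10⁻⁴)(+1.09) = 8.5 × 10⁻⁴ → stable
The 15–138 m interval has Δρ < 0: lighter water underlies denser water.

15–138 m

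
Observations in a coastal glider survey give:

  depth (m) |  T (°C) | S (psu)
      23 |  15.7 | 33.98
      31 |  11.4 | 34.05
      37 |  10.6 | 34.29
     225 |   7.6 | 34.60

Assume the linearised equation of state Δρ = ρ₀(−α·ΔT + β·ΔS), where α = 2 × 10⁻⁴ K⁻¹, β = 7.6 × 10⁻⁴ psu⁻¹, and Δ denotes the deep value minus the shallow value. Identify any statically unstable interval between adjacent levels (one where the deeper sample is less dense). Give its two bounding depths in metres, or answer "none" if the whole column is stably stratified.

Evaluate Δρ/ρ₀ = −αΔT + βΔS across each adjacent pair:
  23–31 m: −αΔT+βΔS = −(2 × 10⁻⁴)(-4.3)+(7.6 × 10⁻⁴)(+0.07) = 9.1 × 10⁻⁴ → stable
  31–37 m: −αΔT+βΔS = −(2 × 10⁻⁴)(-0.8)+(7.6 × 10⁻⁴)(+0.24) = 3.4 × 10⁻⁴ → stable
  37–225 m: −αΔT+βΔS = −(2 × 10⁻⁴)(-3.0)+(7.6 × 10⁻⁴)(+0.31) = 8.4 × 10⁻⁴ → stable
Every interval has Δρ > 0: the column is stably stratified throughout.

none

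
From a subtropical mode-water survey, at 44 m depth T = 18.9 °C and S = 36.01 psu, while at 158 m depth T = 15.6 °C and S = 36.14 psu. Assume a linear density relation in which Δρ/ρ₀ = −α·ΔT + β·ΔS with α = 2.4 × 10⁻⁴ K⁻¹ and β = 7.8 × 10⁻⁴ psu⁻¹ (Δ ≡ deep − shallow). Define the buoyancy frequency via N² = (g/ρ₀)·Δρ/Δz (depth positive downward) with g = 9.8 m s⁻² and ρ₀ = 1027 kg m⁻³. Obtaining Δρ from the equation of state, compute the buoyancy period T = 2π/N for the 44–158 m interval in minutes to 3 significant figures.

ΔT = -3.3 K, ΔS = +0.13 psu (deep − shallow).
Δρ/ρ₀ = −αΔT + βΔS = 7.92 × 10⁻⁴ + 1.014 × 10⁻⁴ = 8.934 × 10⁻⁴, so Δρ ≈ 0.9175 kg m⁻³.
N² = (g/ρ₀)·Δρ/Δz = g·(Δρ/ρ₀)/Δz = 9.8 × 8.934 × 10⁻⁴ / 114 = 7.6801 × 10⁻⁵ s⁻².
N = √(7.6801 × 10⁻⁵) = 8.7636 × 10⁻³ rad s⁻¹ → T = 2π/N = 716.96 s = 11.949 min ≈ 11.9 min.

11.9 min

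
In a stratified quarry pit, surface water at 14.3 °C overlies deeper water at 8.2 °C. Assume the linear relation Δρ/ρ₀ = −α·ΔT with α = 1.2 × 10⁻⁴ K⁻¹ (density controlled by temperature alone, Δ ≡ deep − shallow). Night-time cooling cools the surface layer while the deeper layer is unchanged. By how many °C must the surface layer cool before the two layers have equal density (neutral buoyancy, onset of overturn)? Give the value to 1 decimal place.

With temperature the only control, equal density requires T_surf′ = T_deep.
T_surf′ = 8.2 °C.
Cooling required: 14.3 − 8.2 = 6.1 °C.

6.1 °C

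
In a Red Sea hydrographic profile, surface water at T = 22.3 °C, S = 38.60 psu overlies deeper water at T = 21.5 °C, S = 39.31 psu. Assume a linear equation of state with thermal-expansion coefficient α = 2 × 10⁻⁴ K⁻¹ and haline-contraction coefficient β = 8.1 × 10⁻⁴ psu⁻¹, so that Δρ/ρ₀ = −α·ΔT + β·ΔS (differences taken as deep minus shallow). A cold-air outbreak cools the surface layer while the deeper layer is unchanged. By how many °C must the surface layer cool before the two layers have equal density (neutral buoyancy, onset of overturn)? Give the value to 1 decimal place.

3.7 °C

Neutral buoyancy requires Δρ = 0, i.e. −α(T_deep − T_surf′) + β(S_deep − S_surf) = 0.
T_surf′ = T_deep − (β/α)·ΔS = 21.5 − (8.1 × 10⁻⁴/2 × 10⁻⁴)·(+0.71) = 18.625 °C.
Cooling required: 22.3 − (18.625) = 3.675 °C.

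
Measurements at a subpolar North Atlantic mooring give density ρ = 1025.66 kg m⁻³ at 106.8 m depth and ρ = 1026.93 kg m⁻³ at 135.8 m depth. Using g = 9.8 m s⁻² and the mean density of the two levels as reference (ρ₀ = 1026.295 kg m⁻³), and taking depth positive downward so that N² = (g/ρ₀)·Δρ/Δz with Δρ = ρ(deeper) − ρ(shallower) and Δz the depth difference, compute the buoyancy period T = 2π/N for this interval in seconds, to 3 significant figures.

307 s

Δρ = 1026.93 − 1025.66 = 1.27 kg m⁻³ over Δz = 135.8 − 106.8 = 29 m.
N² = (9.8/1026.295) × (1.27/29) = 4.1818 × 10⁻⁴ s⁻².
N = √(4.1818 × 10⁻⁴) = 0.020449 rad s⁻¹, so T = 2π/N = 307.26 s ≈ 307 s.
A positive N² confirms static stability across the interval.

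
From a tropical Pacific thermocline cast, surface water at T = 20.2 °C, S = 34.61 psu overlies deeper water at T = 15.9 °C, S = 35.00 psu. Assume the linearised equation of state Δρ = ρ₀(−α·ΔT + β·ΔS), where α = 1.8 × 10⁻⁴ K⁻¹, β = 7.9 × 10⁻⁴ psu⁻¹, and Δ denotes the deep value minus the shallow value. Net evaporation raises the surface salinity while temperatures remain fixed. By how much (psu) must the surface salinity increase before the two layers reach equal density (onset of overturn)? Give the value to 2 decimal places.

1.37 psu

Neutral buoyancy requires −α(T_deep − T_surf) + β(S_deep − S_surf′) = 0.
S_surf′ = S_deep − (α/β)·ΔT = 35.00 − (1.8 × 10⁻⁴/7.9 × 10⁻⁴)·(-4.3) = 35.9797 psu.
Increase required: 35.9797 − 34.61 = 1.3697 psu.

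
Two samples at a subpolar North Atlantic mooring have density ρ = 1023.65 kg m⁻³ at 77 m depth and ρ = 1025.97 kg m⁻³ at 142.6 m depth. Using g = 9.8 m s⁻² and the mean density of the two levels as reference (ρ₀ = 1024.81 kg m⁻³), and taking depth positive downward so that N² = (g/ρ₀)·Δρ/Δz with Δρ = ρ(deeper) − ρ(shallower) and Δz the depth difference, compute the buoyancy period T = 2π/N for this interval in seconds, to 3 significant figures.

Δρ = 1025.97 − 1023.65 = 2.32 kg m⁻³ over Δz = 142.6 − 77 = 65.6 m.
N² = (9.8/1024.81) × (2.32/65.6) = 3.3819 × 10⁻⁴ s⁻².
N = √(3.3819 × 10⁻⁴) = 0.018390 rad s⁻¹, so T = 2π/N = 341.66 s ≈ 342 s.
A positive N² confirms static stability across the interval.

342 s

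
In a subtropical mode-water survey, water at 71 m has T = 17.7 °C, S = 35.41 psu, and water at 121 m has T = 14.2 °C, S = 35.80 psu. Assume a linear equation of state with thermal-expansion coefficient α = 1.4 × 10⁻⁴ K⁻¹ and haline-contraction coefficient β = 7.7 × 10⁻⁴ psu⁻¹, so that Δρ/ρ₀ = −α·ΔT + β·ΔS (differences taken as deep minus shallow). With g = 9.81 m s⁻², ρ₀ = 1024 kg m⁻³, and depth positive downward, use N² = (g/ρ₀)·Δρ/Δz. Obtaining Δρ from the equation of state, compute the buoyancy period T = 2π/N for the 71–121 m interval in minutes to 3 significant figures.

8.41 min

ΔT = -3.5 K, ΔS = +0.39 psu (deep − shallow).
Δρ/ρ₀ = −αΔT + βΔS = 4.90 × 10⁻⁴ + 3.003 × 10⁻⁴ = 7.903 × 10⁻⁴, so Δρ ≈ 0.8093 kg m⁻³.
N² = (g/ρ₀)·Δρ/Δz = g·(Δρ/ρ₀)/Δz = 9.81 × 7.903 × 10⁻⁴ / 50 = 1.5506 × 10⁻⁴ s⁻².
N = √(1.5506 × 10⁻⁴) = 0.012452 rad s⁻¹ → T = 2π/N = 504.59 s = 8.4098 min ≈ 8.41 min.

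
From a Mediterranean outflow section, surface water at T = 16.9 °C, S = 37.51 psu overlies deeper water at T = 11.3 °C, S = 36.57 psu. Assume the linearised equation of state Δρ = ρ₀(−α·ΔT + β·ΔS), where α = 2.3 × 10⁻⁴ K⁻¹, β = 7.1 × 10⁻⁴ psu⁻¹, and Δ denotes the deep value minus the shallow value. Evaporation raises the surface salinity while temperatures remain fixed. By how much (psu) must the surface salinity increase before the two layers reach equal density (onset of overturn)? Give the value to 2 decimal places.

Neutral buoyancy requires −α(T_deep − T_surf) + β(S_deep − S_surf′) = 0.
S_surf′ = S_deep − (α/β)·ΔT = 36.57 − (2.3 × 10⁻⁴/7.1 × 10⁻⁴)·(-5.6) = 38.3841 psu.
Increase required: 38.3841 − 37.51 = 0.8741 psu.

0.87 psu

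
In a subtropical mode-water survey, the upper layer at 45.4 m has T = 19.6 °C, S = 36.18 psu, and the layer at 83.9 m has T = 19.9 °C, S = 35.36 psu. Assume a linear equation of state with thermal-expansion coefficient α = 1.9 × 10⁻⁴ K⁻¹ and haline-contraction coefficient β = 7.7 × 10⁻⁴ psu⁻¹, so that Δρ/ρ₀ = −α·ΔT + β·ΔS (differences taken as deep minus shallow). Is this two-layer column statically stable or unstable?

ΔT = 19.9 − 19.6 = +0.3 K and ΔS = 35.36 − 36.18 = -0.82 psu (deep − shallow).
−αΔT = -5.70 × 10⁻⁵; βΔS = -6.314 × 10⁻⁴; sum Δρ/ρ₀ = -6.884 × 10⁻⁴.
Δρ/ρ₀ < 0, so Δρ < 0: deeper water is lighter → statically unstable; the column would overturn.

unstable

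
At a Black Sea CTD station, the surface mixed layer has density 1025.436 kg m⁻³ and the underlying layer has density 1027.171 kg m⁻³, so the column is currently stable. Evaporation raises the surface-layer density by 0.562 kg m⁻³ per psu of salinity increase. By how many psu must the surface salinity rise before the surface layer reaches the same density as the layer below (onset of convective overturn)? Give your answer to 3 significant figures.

3.09 psu

Density deficit of the surface layer: 1027.171 − 1025.436 = 1.735 kg m⁻³.
Required change = 1.735 / 0.562 = 3.09 psu.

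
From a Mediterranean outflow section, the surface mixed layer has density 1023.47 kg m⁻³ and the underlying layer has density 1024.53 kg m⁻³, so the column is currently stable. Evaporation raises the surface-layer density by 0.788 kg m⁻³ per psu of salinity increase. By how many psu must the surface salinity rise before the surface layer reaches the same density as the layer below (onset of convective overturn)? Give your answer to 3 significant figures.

1.35 psu

Density deficit of the surface layer: 1024.53 − 1023.47 = 1.06 kg m⁻³.
Required change = 1.06 / 0.788 = 1.35 psu.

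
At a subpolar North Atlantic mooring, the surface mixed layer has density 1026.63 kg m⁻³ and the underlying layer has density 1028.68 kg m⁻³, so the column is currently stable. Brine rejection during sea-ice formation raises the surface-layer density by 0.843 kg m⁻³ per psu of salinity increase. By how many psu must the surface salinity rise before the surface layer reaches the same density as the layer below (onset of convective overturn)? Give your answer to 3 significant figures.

2.43 psu

Density deficit of the surface layer: 1028.68 − 1026.63 = 2.05 kg m⁻³.
Required change = 2.05 / 0.843 = 2.43 psu.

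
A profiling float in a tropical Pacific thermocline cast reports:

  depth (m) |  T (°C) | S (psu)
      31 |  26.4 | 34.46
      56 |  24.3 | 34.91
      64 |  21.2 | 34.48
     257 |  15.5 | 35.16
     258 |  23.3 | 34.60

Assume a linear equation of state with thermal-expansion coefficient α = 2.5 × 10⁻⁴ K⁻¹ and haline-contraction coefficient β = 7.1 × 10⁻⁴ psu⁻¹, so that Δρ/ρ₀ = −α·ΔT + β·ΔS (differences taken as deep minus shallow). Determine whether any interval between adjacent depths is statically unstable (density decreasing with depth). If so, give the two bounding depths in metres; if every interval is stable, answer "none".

Evaluate Δρ/ρ₀ = −αΔT + βΔS across each adjacent pair:
  31–56 m: −αΔT+βΔS = −(2.5 × 10⁻⁴)(-2.1)+(7.1 × 10⁻⁴)(+0.45) = 8.4 × 10⁻⁴ → stable
  56–64 m: −αΔT+βΔS = −(2.5 × 10⁻⁴)(-3.1)+(7.1 × 10⁻⁴)(-0.43) = 4.7 × 10⁻⁴ → stable
  64–257 m: −αΔT+βΔS = −(2.5 × 10⁻⁴)(-5.7)+(7.1 × 10⁻⁴)(+0.68) = 1.9 × 10⁻³ → stable
  257–258 m: −αΔT+βΔS = −(2.5 × 10⁻⁴)(+7.8)+(7.1 × 10⁻⁴)(-0.56) = -2.3 × 10⁻³ → UNSTABLE
The 257–258 m interval has Δρ < 0: lighter water underlies denser water.

257–258 m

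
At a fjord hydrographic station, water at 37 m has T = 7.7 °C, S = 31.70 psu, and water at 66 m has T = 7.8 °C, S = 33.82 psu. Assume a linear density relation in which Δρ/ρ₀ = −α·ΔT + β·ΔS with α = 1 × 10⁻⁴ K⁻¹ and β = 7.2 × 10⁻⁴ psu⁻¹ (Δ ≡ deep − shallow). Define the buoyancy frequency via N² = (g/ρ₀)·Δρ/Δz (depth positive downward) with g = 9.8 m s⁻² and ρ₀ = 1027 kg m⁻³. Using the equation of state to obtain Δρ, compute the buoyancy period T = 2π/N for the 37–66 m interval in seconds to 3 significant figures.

278 s

ΔT = +0.1 K, ΔS = +2.12 psu (deep − shallow).
Δρ/ρ₀ = −αΔT + βΔS = -1.00 × 10⁻⁵ + 1.5264 × 10⁻³ = 1.5164 × 10⁻³, so Δρ ≈ 1.557 kg m⁻³.
N² = (g/ρ₀)·Δρ/Δz = g·(Δρ/ρ₀)/Δz = 9.8 × 1.5164 × 10⁻³ / 29 = 5.1244 × 10⁻⁴ s⁻².
N = √(5.1244 × 10⁻⁴) = 0.022637 rad s⁻¹ → T = 2π/N = 277.56 s ≈ 278 s.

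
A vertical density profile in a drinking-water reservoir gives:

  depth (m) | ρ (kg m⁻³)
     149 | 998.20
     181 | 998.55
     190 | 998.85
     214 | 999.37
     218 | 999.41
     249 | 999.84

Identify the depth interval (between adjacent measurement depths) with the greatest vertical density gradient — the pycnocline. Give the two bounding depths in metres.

Compute the density gradient over each adjacent pair:
  149–181 m: Δρ/Δz = 0.35/32 = 0.011 kg m⁻⁴
  181–190 m: Δρ/Δz = 0.30/9 = 0.033 kg m⁻⁴
  190–214 m: Δρ/Δz = 0.52/24 = 0.022 kg m⁻⁴
  214–218 m: Δρ/Δz = 0.04/4 = 0.010 kg m⁻⁴
  218–249 m: Δρ/Δz = 0.43/31 = 0.014 kg m⁻⁴
The largest gradient is in the 181–190 m interval — the pycnocline.

181–190 m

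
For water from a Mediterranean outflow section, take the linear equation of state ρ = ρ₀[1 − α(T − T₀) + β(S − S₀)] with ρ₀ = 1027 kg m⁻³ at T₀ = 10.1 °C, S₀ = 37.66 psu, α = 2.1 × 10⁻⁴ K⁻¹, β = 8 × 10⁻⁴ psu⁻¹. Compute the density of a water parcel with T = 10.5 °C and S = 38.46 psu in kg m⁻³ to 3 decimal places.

T − T₀ = +0.4 K, S − S₀ = +0.80 psu.
Bracket = 1 − α·(+0.4) + β·(+0.80) = 1 + (5.56 × 10⁻⁴) = 1.0005560.
ρ = 1027 × 1.0005560 = 1027.571 kg m⁻³.

1027.571 kg m⁻³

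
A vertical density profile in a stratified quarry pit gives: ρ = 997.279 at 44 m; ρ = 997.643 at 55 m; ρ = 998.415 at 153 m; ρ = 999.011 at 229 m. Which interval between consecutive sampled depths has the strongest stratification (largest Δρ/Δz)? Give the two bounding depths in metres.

Compute the density gradient over each adjacent pair:
  44–55 m: Δρ/Δz = 0.364/11 = 0.033 kg m⁻⁴
  55–153 m: Δρ/Δz = 0.772/98 = 7.9 × 10⁻³ kg m⁻⁴
  153–229 m: Δρ/Δz = 0.596/76 = 7.8 × 10⁻³ kg m⁻⁴
The largest gradient is in the 44–55 m interval — the pycnocline.

44–55 m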